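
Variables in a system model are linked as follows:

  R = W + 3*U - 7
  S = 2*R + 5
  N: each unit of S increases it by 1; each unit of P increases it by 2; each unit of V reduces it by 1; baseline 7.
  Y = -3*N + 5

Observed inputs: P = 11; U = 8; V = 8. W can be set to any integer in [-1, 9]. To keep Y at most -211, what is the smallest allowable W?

W = 6

Substituting into the R equation gives R = W + 17.
Substituting into the S equation gives S = 2*W + 39.
This gives N = 2*W + 60.
This gives Y = -6*W - 175.
Require -6*W - 175 ≤ -211, so W ≥ 6.
The smallest integer in [-1, 9] satisfying this is 6.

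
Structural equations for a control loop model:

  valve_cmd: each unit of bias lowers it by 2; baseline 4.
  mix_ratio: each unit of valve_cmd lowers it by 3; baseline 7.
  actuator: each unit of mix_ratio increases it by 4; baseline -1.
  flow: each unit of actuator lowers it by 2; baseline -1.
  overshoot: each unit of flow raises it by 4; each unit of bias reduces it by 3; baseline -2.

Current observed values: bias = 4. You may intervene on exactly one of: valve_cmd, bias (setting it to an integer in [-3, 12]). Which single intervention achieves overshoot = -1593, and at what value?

Intervening on valve_cmd: overshoot = 96*valve_cmd - 234. Reaching -1593 requires valve_cmd = -453/32, not an integer.
Intervening on bias: with other inputs at their observed values, overshoot = -195*bias + 162. Solving for -1593 gives bias = 9, within [-3, 12].

set bias = 9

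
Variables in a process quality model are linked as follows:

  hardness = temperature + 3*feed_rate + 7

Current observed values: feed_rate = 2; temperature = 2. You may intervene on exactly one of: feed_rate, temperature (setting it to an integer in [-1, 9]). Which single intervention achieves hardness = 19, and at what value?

set temperature = 6

Intervening on feed_rate: hardness = 3*feed_rate + 9. Reaching 19 requires feed_rate = 10/3, not an integer.
Intervening on temperature: with other inputs at their observed values, hardness = temperature + 13. Solving for 19 gives temperature = 6, within [-1, 9].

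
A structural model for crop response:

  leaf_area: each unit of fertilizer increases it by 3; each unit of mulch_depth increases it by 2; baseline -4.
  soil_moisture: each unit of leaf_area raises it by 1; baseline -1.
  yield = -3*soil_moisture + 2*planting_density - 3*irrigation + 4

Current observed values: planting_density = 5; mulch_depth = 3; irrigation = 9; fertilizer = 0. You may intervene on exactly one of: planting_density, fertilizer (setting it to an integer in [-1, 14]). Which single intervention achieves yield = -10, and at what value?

set planting_density = 8

Intervening on planting_density: with other inputs at their observed values, yield = 2*planting_density - 26. Solving for -10 gives planting_density = 8, within [-1, 14].
Intervening on fertilizer: yield = -9*fertilizer - 16. Reaching -10 requires fertilizer = -2/3, not an integer.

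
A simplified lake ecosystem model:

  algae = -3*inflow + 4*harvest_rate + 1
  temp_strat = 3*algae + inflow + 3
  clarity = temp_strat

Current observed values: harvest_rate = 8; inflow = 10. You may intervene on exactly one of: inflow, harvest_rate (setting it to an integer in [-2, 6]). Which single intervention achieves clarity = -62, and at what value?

set harvest_rate = 1

Intervening on inflow: clarity = -8*inflow + 102. Reaching -62 requires inflow = 41/2, not an integer.
Intervening on harvest_rate: with other inputs at their observed values, clarity = 12*harvest_rate - 74. Solving for -62 gives harvest_rate = 1, within [-2, 6].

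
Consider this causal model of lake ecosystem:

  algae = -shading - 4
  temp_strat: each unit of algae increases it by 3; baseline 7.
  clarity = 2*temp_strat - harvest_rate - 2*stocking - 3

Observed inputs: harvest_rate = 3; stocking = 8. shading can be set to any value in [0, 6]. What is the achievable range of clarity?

-68 to -32

Substituting into the temp_strat equation gives temp_strat = -3*shading - 5.
Substituting into the clarity equation gives clarity = -6*shading - 32.
Linear in shading, so extremes are at the endpoints: shading = 0 gives clarity = -32; shading = 6 gives clarity = -68.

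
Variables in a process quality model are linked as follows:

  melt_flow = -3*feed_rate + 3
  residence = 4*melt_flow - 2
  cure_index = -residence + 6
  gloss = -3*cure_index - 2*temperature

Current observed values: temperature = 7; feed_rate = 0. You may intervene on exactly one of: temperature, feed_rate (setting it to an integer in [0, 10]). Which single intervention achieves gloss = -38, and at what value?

Intervening on temperature: gloss = -2*temperature + 12. Reaching -38 requires temperature = 25, outside [0, 10].
Intervening on feed_rate: with other inputs at their observed values, gloss = -36*feed_rate - 2. Solving for -38 gives feed_rate = 1, within [0, 10].

set feed_rate = 1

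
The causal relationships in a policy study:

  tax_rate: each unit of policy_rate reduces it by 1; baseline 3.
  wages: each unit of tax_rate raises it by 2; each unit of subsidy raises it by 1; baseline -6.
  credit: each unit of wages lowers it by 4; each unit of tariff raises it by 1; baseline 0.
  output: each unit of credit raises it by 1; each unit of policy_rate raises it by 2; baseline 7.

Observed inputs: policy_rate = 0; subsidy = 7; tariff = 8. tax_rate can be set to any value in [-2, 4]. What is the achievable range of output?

Intervening on tax_rate fixes its value directly, overriding its dependence on policy_rate.
Substituting into the wages equation gives wages = 2*tax_rate + 1.
So credit = -8*tax_rate + 4.
Substituting into the output equation gives output = -8*tax_rate + 11.
Linear in tax_rate, so extremes are at the endpoints: tax_rate = -2 gives output = 27; tax_rate = 4 gives output = -21.

-21 to 27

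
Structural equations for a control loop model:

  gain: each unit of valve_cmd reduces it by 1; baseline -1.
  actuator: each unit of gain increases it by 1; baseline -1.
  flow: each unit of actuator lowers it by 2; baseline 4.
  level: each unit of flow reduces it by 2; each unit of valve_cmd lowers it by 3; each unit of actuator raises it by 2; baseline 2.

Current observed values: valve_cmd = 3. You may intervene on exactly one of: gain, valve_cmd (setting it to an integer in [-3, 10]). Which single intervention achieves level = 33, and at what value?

set gain = 9

Intervening on gain: with other inputs at their observed values, level = 6*gain - 21. Solving for 33 gives gain = 9, within [-3, 10].
Intervening on valve_cmd: level = -9*valve_cmd - 18. Reaching 33 requires valve_cmd = -17/3, not an integer.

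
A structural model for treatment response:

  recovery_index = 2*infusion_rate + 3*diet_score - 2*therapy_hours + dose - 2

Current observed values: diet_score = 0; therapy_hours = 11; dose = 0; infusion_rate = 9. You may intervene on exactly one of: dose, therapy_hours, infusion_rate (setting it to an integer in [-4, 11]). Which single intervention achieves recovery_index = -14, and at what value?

Intervening on dose: recovery_index = dose - 6. Reaching -14 requires dose = -8, outside [-4, 11].
Intervening on therapy_hours: recovery_index = -2*therapy_hours + 16. Reaching -14 requires therapy_hours = 15, outside [-4, 11].
Intervening on infusion_rate: with other inputs at their observed values, recovery_index = 2*infusion_rate - 24. Solving for -14 gives infusion_rate = 5, within [-4, 11].

set infusion_rate = 5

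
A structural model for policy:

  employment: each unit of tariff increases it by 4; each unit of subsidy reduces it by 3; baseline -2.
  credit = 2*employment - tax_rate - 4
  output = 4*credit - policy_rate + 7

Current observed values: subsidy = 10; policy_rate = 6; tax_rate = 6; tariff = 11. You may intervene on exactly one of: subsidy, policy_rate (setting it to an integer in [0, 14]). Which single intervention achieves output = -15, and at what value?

Intervening on subsidy: with other inputs at their observed values, output = -24*subsidy + 297. Solving for -15 gives subsidy = 13, within [0, 14].
Intervening on policy_rate: output = -policy_rate + 63. Reaching -15 requires policy_rate = 78, outside [0, 14].

set subsidy = 13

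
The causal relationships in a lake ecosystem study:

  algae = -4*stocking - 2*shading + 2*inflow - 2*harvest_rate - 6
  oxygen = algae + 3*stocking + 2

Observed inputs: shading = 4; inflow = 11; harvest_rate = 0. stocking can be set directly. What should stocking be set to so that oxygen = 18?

stocking = -8

Substituting into the algae equation gives algae = -4*stocking + 8.
So oxygen = -stocking + 10.
Solve -stocking + 10 = 18: stocking = (18 - 10) / -1 = -8.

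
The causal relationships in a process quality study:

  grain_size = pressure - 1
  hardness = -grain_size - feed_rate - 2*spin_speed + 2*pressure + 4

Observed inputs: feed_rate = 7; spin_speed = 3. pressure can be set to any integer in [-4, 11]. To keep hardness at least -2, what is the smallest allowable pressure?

Substituting into the hardness equation gives hardness = pressure - 8.
Require pressure - 8 ≥ -2, so pressure ≥ 6.
The smallest integer in [-4, 11] satisfying this is 6.

pressure = 6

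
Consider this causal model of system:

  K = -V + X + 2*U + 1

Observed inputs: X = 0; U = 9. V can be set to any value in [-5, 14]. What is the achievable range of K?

Substituting into the K equation gives K = -V + 19.
Linear in V, so extremes are at the endpoints: V = -5 gives K = 24; V = 14 gives K = 5.

5 to 24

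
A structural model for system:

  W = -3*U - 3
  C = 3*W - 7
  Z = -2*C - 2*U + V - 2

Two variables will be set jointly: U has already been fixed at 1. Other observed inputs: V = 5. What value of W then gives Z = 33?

With U held at 1:
Intervening on W fixes its value directly, overriding its dependence on U.
Substituting into the Z equation gives Z = -6*W + 15.
Solve -6*W + 15 = 33: W = (33 - 15) / -6 = -3.

W = -3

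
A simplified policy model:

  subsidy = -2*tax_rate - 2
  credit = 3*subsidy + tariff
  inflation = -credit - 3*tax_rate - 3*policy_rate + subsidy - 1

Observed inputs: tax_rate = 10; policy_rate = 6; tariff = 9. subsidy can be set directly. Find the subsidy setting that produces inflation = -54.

Intervening on subsidy fixes its value directly, overriding its dependence on tax_rate.
Substituting into the credit equation gives credit = 3*subsidy + 9.
Substituting into the inflation equation gives inflation = -2*subsidy - 58.
Solve -2*subsidy - 58 = -54: subsidy = (-54 + 58) / -2 = -2.

subsidy = -2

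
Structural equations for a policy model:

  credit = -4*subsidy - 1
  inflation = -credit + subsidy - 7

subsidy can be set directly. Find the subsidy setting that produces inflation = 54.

subsidy = 12

Substituting into the inflation equation gives inflation = 5*subsidy - 6.
Solve 5*subsidy - 6 = 54: subsidy = (54 + 6) / 5 = 12.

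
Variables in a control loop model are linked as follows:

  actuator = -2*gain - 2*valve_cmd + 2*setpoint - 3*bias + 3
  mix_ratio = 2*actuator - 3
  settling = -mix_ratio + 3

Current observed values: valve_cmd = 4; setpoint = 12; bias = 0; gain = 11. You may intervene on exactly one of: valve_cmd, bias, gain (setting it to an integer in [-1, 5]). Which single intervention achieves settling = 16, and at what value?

Intervening on valve_cmd: with other inputs at their observed values, settling = 4*valve_cmd - 4. Solving for 16 gives valve_cmd = 5, within [-1, 5].
Intervening on bias: settling = 6*bias + 12. Reaching 16 requires bias = 2/3, not an integer.
Intervening on gain: settling = 4*gain - 32. Reaching 16 requires gain = 12, outside [-1, 5].

set valve_cmd = 5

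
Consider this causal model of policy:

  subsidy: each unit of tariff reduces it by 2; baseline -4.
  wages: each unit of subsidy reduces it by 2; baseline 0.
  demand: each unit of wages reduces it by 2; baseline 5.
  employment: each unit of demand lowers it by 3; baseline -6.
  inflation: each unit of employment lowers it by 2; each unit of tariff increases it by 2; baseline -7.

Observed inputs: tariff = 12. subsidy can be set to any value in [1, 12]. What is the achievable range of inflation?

83 to 347

Intervening on subsidy fixes its value directly, overriding its dependence on tariff.
Substituting into the demand equation gives demand = 4*subsidy + 5.
So employment = -12*subsidy - 21.
Substituting into the inflation equation gives inflation = 24*subsidy + 59.
Linear in subsidy, so extremes are at the endpoints: subsidy = 1 gives inflation = 83; subsidy = 12 gives inflation = 347.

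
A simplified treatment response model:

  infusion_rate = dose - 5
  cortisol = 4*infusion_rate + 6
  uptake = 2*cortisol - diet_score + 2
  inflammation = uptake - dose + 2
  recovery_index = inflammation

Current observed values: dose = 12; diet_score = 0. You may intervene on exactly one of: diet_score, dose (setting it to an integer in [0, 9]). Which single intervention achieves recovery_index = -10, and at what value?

set dose = 2

Intervening on diet_score: recovery_index = -diet_score + 60. Reaching -10 requires diet_score = 70, outside [0, 9].
Intervening on dose: with other inputs at their observed values, recovery_index = 7*dose - 24. Solving for -10 gives dose = 2, within [0, 9].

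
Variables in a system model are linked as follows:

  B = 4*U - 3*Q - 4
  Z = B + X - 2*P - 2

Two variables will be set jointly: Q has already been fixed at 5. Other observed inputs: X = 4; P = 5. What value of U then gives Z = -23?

U = 1

With Q held at 5:
Substituting into the B equation gives B = 4*U - 19.
Substituting into the Z equation gives Z = 4*U - 27.
Solve 4*U - 27 = -23: U = (-23 + 27) / 4 = 1.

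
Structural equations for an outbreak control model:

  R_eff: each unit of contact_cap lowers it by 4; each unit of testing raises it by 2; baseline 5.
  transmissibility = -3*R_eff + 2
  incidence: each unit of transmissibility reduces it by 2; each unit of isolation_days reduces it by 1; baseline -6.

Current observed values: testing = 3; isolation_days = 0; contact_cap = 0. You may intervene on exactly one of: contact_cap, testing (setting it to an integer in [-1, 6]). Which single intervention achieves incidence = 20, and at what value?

set testing = 0

Intervening on contact_cap: incidence = -24*contact_cap + 56. Reaching 20 requires contact_cap = 3/2, not an integer.
Intervening on testing: with other inputs at their observed values, incidence = 12*testing + 20. Solving for 20 gives testing = 0, within [-1, 6].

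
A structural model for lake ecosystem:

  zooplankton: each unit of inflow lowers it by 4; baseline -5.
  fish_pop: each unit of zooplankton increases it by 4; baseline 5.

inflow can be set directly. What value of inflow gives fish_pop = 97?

Substituting into the fish_pop equation gives fish_pop = -16*inflow - 15.
Solve -16*inflow - 15 = 97: inflow = (97 + 15) / -16 = -7.

inflow = -7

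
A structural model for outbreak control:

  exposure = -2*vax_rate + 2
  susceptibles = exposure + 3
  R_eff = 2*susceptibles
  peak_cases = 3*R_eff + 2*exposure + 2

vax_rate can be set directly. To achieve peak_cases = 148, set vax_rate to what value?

vax_rate = -7

Substituting into the susceptibles equation gives susceptibles = -2*vax_rate + 5.
Substituting into the R_eff equation gives R_eff = -4*vax_rate + 10.
Substituting into the peak_cases equation gives peak_cases = -16*vax_rate + 36.
Solve -16*vax_rate + 36 = 148: vax_rate = (148 - 36) / -16 = -7.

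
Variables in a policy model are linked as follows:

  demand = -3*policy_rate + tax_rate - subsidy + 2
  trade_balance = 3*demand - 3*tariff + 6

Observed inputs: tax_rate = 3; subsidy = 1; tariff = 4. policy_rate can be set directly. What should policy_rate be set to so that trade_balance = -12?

policy_rate = 2

Substituting into the demand equation gives demand = -3*policy_rate + 4.
Substituting into the trade_balance equation gives trade_balance = -9*policy_rate + 6.
Solve -9*policy_rate + 6 = -12: policy_rate = (-12 - 6) / -9 = 2.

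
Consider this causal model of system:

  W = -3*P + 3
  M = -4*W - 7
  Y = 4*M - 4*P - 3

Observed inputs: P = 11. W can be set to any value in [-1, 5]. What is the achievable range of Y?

Intervening on W fixes its value directly, overriding its dependence on P.
Substituting into the Y equation gives Y = -16*W - 75.
Linear in W, so extremes are at the endpoints: W = -1 gives Y = -59; W = 5 gives Y = -155.

-155 to -59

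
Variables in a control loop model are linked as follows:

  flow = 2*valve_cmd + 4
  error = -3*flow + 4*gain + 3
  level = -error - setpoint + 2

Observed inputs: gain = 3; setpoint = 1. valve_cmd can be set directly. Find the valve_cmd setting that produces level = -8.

valve_cmd = -1

Substituting into the error equation gives error = -6*valve_cmd + 3.
So level = 6*valve_cmd - 2.
Solve 6*valve_cmd - 2 = -8: valve_cmd = (-8 + 2) / 6 = -1.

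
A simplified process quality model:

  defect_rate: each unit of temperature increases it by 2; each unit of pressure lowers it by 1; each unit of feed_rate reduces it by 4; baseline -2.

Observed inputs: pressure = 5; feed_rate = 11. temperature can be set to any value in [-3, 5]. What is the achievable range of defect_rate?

Substituting into the defect_rate equation gives defect_rate = 2*temperature - 51.
Linear in temperature, so extremes are at the endpoints: temperature = -3 gives defect_rate = -57; temperature = 5 gives defect_rate = -41.

-57 to -41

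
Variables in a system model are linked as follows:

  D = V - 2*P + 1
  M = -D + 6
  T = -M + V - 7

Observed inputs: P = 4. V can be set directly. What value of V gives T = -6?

V = 7

Substituting into the D equation gives D = V - 7.
Substituting into the M equation gives M = -V + 13.
Substituting into the T equation gives T = 2*V - 20.
Solve 2*V - 20 = -6: V = (-6 + 20) / 2 = 7.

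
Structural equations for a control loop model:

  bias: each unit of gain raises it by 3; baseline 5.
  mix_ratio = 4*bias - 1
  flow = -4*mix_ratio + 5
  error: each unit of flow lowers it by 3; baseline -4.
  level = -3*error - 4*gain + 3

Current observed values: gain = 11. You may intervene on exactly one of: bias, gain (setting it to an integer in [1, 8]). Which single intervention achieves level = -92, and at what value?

set bias = 1

Intervening on bias: with other inputs at their observed values, level = -144*bias + 52. Solving for -92 gives bias = 1, within [1, 8].
Intervening on gain: level = -436*gain - 624. Reaching -92 requires gain = -133/109, not an integer.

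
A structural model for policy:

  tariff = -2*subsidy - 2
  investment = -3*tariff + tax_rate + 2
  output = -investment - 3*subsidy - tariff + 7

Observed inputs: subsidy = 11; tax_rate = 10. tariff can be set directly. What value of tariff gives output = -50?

tariff = -6

Intervening on tariff fixes its value directly, overriding its dependence on subsidy.
Substituting into the investment equation gives investment = -3*tariff + 12.
So output = 2*tariff - 38.
Solve 2*tariff - 38 = -50: tariff = (-50 + 38) / 2 = -6.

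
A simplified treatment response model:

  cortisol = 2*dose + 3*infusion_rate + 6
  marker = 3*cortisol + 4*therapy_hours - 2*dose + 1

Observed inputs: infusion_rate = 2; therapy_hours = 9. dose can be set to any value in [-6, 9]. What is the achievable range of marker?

49 to 109

Substituting into the cortisol equation gives cortisol = 2*dose + 12.
So marker = 4*dose + 73.
Linear in dose, so extremes are at the endpoints: dose = -6 gives marker = 49; dose = 9 gives marker = 109.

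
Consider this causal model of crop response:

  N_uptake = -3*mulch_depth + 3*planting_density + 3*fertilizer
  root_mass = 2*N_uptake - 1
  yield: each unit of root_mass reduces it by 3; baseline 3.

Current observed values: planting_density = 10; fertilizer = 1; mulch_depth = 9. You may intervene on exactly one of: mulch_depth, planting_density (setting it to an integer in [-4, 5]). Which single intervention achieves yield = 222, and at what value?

Intervening on mulch_depth: yield = 18*mulch_depth - 192. Reaching 222 requires mulch_depth = 23, outside [-4, 5].
Intervening on planting_density: with other inputs at their observed values, yield = -18*planting_density + 150. Solving for 222 gives planting_density = -4, within [-4, 5].

set planting_density = -4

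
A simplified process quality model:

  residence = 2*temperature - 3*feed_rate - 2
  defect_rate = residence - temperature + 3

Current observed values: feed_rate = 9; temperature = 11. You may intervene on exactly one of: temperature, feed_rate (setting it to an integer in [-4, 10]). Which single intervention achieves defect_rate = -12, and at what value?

set feed_rate = 8

Intervening on temperature: defect_rate = temperature - 26. Reaching -12 requires temperature = 14, outside [-4, 10].
Intervening on feed_rate: with other inputs at their observed values, defect_rate = -3*feed_rate + 12. Solving for -12 gives feed_rate = 8, within [-4, 10].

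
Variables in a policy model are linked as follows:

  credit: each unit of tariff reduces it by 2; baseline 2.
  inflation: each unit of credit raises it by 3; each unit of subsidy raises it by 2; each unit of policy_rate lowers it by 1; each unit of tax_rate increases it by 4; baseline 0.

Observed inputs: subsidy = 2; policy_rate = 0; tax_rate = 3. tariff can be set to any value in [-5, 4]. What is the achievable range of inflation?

Substituting into the inflation equation gives inflation = -6*tariff + 22.
Linear in tariff, so extremes are at the endpoints: tariff = -5 gives inflation = 52; tariff = 4 gives inflation = -2.

-2 to 52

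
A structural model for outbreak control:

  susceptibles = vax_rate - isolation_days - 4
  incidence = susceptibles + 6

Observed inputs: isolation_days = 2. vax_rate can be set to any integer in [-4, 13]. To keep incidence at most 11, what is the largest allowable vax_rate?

Substituting into the susceptibles equation gives susceptibles = vax_rate - 6.
Substituting into the incidence equation gives incidence = vax_rate.
Require vax_rate ≤ 11, so vax_rate ≤ 11.
The largest integer in [-4, 13] satisfying this is 11.

vax_rate = 11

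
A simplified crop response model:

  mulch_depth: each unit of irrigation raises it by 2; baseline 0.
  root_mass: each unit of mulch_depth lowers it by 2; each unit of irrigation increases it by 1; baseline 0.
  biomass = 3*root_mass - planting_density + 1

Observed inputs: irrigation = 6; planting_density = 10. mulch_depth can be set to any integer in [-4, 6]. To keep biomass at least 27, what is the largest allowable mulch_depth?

Intervening on mulch_depth fixes its value directly, overriding its dependence on irrigation.
Substituting into the root_mass equation gives root_mass = -2*mulch_depth + 6.
Substituting into the biomass equation gives biomass = -6*mulch_depth + 9.
Require -6*mulch_depth + 9 ≥ 27, so mulch_depth ≤ -3.
The largest integer in [-4, 6] satisfying this is -3.

mulch_depth = -3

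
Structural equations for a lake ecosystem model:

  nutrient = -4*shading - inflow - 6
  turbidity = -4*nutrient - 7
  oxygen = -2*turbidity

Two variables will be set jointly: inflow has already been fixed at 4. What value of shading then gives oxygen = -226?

shading = 5

With inflow held at 4:
Substituting into the nutrient equation gives nutrient = -4*shading - 10.
Substituting into the turbidity equation gives turbidity = 16*shading + 33.
oxygen becomes -32*shading - 66.
Solve -32*shading - 66 = -226: shading = (-226 + 66) / -32 = 5.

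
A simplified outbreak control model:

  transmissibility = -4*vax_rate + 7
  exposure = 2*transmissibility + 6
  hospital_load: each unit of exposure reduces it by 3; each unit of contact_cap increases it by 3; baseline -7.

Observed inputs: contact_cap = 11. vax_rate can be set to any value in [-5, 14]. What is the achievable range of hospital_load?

Substituting into the exposure equation gives exposure = -8*vax_rate + 20.
Substituting into the hospital_load equation gives hospital_load = 24*vax_rate - 34.
Linear in vax_rate, so extremes are at the endpoints: vax_rate = -5 gives hospital_load = -154; vax_rate = 14 gives hospital_load = 302.

-154 to 302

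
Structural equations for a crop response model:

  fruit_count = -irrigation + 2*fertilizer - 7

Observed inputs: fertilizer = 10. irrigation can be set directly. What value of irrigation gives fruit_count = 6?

irrigation = 7

Substituting into the fruit_count equation gives fruit_count = -irrigation + 13.
Solve -irrigation + 13 = 6: irrigation = (6 - 13) / -1 = 7.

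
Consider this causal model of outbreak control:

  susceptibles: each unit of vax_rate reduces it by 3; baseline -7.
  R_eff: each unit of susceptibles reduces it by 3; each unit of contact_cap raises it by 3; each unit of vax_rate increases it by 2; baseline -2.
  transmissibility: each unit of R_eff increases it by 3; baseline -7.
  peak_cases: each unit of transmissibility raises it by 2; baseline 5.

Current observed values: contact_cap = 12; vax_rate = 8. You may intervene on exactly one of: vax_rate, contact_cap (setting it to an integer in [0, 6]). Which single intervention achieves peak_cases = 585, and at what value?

set vax_rate = 4

Intervening on vax_rate: with other inputs at their observed values, peak_cases = 66*vax_rate + 321. Solving for 585 gives vax_rate = 4, within [0, 6].
Intervening on contact_cap: peak_cases = 18*contact_cap + 633. Reaching 585 requires contact_cap = -8/3, not an integer.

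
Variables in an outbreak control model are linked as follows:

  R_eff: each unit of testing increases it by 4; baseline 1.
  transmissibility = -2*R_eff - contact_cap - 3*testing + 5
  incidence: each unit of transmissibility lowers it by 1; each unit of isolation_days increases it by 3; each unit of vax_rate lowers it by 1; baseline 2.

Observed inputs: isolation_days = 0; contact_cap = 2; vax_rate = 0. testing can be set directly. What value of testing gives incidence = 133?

Substituting into the transmissibility equation gives transmissibility = -11*testing + 1.
So incidence = 11*testing + 1.
Solve 11*testing + 1 = 133: testing = (133 - 1) / 11 = 12.

testing = 12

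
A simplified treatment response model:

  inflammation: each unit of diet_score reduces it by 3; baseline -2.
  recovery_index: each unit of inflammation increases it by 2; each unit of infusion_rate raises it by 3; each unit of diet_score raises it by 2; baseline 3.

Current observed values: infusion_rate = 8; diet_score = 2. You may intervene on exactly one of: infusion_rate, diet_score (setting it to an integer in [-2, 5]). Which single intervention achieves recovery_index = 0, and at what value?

Intervening on infusion_rate: with other inputs at their observed values, recovery_index = 3*infusion_rate - 9. Solving for 0 gives infusion_rate = 3, within [-2, 5].
Intervening on diet_score: recovery_index = -4*diet_score + 23. Reaching 0 requires diet_score = 23/4, not an integer.

set infusion_rate = 3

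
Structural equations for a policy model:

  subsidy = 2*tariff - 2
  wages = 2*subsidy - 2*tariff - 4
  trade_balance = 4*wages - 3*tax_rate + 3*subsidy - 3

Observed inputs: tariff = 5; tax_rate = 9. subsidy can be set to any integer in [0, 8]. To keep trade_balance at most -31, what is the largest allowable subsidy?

Intervening on subsidy fixes its value directly, overriding its dependence on tariff.
Substituting into the wages equation gives wages = 2*subsidy - 14.
Substituting into the trade_balance equation gives trade_balance = 11*subsidy - 86.
Require 11*subsidy - 86 ≤ -31, so subsidy ≤ 5.
The largest integer in [0, 8] satisfying this is 5.

subsidy = 5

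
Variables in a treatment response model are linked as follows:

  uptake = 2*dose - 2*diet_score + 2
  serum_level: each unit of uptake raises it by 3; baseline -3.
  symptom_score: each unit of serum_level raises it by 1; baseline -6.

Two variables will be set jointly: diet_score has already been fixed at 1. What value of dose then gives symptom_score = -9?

With diet_score held at 1:
Substituting into the uptake equation gives uptake = 2*dose.
This gives serum_level = 6*dose - 3.
Substituting into the symptom_score equation gives symptom_score = 6*dose - 9.
Solve 6*dose - 9 = -9: dose = (-9 + 9) / 6 = 0.

dose = 0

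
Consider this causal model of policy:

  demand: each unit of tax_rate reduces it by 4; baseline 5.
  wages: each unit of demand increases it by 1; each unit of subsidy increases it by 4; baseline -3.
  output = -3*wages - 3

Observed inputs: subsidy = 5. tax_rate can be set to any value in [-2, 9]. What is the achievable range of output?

-93 to 39

Substituting into the wages equation gives wages = -4*tax_rate + 22.
This gives output = 12*tax_rate - 69.
Linear in tax_rate, so extremes are at the endpoints: tax_rate = -2 gives output = -93; tax_rate = 9 gives output = 39.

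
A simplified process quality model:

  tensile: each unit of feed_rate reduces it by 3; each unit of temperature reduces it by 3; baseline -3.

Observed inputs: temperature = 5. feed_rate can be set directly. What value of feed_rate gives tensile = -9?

Substituting into the tensile equation gives tensile = -3*feed_rate - 18.
Solve -3*feed_rate - 18 = -9: feed_rate = (-9 + 18) / -3 = -3.

feed_rate = -3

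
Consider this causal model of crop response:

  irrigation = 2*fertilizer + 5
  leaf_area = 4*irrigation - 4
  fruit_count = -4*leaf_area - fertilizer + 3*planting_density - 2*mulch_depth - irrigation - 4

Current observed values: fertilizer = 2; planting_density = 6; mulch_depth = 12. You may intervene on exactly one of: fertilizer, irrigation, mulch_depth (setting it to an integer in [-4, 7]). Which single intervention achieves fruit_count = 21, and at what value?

Intervening on fertilizer: fruit_count = -35*fertilizer - 79. Reaching 21 requires fertilizer = -20/7, not an integer.
Intervening on irrigation: with other inputs at their observed values, fruit_count = -17*irrigation + 4. Solving for 21 gives irrigation = -1, within [-4, 7].
Intervening on mulch_depth: fruit_count = -2*mulch_depth - 125. Reaching 21 requires mulch_depth = -73, outside [-4, 7].

set irrigation = -1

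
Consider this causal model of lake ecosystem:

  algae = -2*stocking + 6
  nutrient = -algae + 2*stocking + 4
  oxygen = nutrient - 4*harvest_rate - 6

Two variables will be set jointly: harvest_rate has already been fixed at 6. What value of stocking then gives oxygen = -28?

stocking = 1

With harvest_rate held at 6:
Substituting into the nutrient equation gives nutrient = 4*stocking - 2.
Substituting into the oxygen equation gives oxygen = 4*stocking - 32.
Solve 4*stocking - 32 = -28: stocking = (-28 + 32) / 4 = 1.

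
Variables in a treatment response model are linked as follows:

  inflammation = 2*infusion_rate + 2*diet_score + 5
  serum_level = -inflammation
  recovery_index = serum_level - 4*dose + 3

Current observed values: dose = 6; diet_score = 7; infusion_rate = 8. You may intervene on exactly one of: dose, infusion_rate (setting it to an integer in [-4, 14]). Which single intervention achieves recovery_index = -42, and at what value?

Intervening on dose: recovery_index = -4*dose - 32. Reaching -42 requires dose = 5/2, not an integer.
Intervening on infusion_rate: with other inputs at their observed values, recovery_index = -2*infusion_rate - 40. Solving for -42 gives infusion_rate = 1, within [-4, 14].

set infusion_rate = 1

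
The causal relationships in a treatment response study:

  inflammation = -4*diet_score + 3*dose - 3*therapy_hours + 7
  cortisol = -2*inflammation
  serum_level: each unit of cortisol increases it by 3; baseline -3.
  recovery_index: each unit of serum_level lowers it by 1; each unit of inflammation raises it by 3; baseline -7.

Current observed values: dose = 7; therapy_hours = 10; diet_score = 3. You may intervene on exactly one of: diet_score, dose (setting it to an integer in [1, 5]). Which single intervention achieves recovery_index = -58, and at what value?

set diet_score = 1

Intervening on diet_score: with other inputs at their observed values, recovery_index = -36*diet_score - 22. Solving for -58 gives diet_score = 1, within [1, 5].
Intervening on dose: recovery_index = 27*dose - 319. Reaching -58 requires dose = 29/3, not an integer.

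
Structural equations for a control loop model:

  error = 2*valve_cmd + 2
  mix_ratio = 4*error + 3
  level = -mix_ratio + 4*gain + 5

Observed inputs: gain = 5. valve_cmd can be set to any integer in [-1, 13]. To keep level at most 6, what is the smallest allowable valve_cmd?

Substituting into the mix_ratio equation gives mix_ratio = 8*valve_cmd + 11.
level becomes -8*valve_cmd + 14.
Require -8*valve_cmd + 14 ≤ 6, so valve_cmd ≥ 1.
The smallest integer in [-1, 13] satisfying this is 1.

valve_cmd = 1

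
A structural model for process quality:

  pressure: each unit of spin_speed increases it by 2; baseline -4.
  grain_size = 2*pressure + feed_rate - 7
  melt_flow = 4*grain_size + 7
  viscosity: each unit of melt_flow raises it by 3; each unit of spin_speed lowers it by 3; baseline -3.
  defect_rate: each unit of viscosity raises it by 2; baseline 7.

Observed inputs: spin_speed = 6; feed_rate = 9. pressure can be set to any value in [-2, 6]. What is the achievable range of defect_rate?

-41 to 343

Intervening on pressure fixes its value directly, overriding its dependence on spin_speed.
Substituting into the grain_size equation gives grain_size = 2*pressure + 2.
Substituting into the melt_flow equation gives melt_flow = 8*pressure + 15.
viscosity becomes 24*pressure + 24.
This gives defect_rate = 48*pressure + 55.
Linear in pressure, so extremes are at the endpoints: pressure = -2 gives defect_rate = -41; pressure = 6 gives defect_rate = 343.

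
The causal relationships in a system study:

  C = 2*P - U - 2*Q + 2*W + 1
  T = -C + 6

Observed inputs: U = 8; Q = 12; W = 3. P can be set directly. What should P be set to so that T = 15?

Substituting into the C equation gives C = 2*P - 25.
Substituting into the T equation gives T = -2*P + 31.
Solve -2*P + 31 = 15: P = (15 - 31) / -2 = 8.

P = 8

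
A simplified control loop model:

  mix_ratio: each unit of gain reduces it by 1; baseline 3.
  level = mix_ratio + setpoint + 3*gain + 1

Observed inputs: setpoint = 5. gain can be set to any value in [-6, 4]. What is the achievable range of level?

Substituting into the level equation gives level = 2*gain + 9.
Linear in gain, so extremes are at the endpoints: gain = -6 gives level = -3; gain = 4 gives level = 17.

-3 to 17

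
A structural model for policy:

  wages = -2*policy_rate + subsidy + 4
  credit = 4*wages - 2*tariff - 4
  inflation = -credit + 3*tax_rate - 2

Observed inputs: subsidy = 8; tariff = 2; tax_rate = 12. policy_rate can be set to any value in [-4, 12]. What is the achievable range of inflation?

-38 to 90

Substituting into the wages equation gives wages = -2*policy_rate + 12.
Substituting into the credit equation gives credit = -8*policy_rate + 40.
inflation becomes 8*policy_rate - 6.
Linear in policy_rate, so extremes are at the endpoints: policy_rate = -4 gives inflation = -38; policy_rate = 12 gives inflation = 90.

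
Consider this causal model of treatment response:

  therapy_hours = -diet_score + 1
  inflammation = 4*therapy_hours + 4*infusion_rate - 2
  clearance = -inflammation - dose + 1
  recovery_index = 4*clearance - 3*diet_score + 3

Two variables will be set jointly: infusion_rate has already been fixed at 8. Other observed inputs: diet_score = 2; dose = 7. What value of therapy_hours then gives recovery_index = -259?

With infusion_rate held at 8:
Intervening on therapy_hours fixes its value directly, overriding its dependence on diet_score.
Substituting into the inflammation equation gives inflammation = 4*therapy_hours + 30.
Substituting into the clearance equation gives clearance = -4*therapy_hours - 36.
Substituting into the recovery_index equation gives recovery_index = -16*therapy_hours - 147.
Solve -16*therapy_hours - 147 = -259: therapy_hours = (-259 + 147) / -16 = 7.

therapy_hours = 7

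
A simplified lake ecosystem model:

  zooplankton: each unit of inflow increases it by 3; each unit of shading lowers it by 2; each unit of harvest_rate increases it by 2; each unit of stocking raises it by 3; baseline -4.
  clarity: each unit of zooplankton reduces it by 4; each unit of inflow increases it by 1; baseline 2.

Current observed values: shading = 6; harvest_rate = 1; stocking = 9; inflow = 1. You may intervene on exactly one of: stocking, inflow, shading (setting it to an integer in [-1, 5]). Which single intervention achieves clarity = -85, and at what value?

Intervening on stocking: clarity = -12*stocking + 47. Reaching -85 requires stocking = 11, outside [-1, 5].
Intervening on inflow: clarity = -11*inflow - 50. Reaching -85 requires inflow = 35/11, not an integer.
Intervening on shading: with other inputs at their observed values, clarity = 8*shading - 109. Solving for -85 gives shading = 3, within [-1, 5].

set shading = 3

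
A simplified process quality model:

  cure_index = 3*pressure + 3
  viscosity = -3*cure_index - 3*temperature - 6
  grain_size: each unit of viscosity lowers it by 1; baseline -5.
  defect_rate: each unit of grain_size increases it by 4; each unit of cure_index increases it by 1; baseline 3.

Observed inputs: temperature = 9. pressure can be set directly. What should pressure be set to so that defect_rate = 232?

Substituting into the viscosity equation gives viscosity = -9*pressure - 42.
Substituting into the grain_size equation gives grain_size = 9*pressure + 37.
So defect_rate = 39*pressure + 154.
Solve 39*pressure + 154 = 232: pressure = (232 - 154) / 39 = 2.

pressure = 2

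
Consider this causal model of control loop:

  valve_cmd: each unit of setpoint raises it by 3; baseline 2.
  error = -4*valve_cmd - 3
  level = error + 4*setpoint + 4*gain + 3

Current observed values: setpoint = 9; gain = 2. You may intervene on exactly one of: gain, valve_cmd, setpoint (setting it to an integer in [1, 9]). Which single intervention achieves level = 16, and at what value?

Intervening on gain: level = 4*gain - 80. Reaching 16 requires gain = 24, outside [1, 9].
Intervening on valve_cmd: with other inputs at their observed values, level = -4*valve_cmd + 44. Solving for 16 gives valve_cmd = 7, within [1, 9].
Intervening on setpoint: level = -8*setpoint. Reaching 16 requires setpoint = -2, outside [1, 9].

set valve_cmd = 7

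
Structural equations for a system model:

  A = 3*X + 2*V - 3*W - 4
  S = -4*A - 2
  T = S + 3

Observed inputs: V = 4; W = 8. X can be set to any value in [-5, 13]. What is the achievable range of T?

Substituting into the A equation gives A = 3*X - 20.
S becomes -12*X + 78.
So T = -12*X + 81.
Linear in X, so extremes are at the endpoints: X = -5 gives T = 141; X = 13 gives T = -75.

-75 to 141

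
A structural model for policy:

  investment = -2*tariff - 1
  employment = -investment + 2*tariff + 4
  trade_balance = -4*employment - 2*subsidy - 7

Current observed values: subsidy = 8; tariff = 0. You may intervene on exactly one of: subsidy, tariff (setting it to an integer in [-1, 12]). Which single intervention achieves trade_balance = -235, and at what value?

Intervening on subsidy: trade_balance = -2*subsidy - 27. Reaching -235 requires subsidy = 104, outside [-1, 12].
Intervening on tariff: with other inputs at their observed values, trade_balance = -16*tariff - 43. Solving for -235 gives tariff = 12, within [-1, 12].

set tariff = 12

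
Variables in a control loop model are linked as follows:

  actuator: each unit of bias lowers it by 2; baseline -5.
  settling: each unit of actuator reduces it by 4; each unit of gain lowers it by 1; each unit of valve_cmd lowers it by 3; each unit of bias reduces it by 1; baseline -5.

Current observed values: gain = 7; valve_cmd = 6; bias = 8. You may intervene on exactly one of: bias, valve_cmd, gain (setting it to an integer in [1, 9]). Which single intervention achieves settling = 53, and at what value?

Intervening on bias: with other inputs at their observed values, settling = 7*bias - 10. Solving for 53 gives bias = 9, within [1, 9].
Intervening on valve_cmd: settling = -3*valve_cmd + 64. Reaching 53 requires valve_cmd = 11/3, not an integer.
Intervening on gain: settling = -gain + 53. Reaching 53 requires gain = 0, outside [1, 9].

set bias = 9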